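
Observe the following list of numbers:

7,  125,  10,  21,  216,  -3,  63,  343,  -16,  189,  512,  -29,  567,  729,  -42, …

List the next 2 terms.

Split by position mod 3 into 3 tracks.
Subsequence A is 7, 21, 63, 189, 567, which is geometric with ratio 3.
Subsequence B is 125, 216, 343, 512, 729, which is perfect cubes starting at 5³.
Subsequence C is 10, -3, -16, -29, -42, which is arithmetic, step −13.
The 16th slot belongs to subsequence A; its 6th term is 1701.
Term 17 comes from subsequence B (its 6th entry): 1000.

1701, 1000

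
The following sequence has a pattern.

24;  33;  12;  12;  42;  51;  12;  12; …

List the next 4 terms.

60, 69, 12, 12

Positions follow the repeating pattern AABB; grouping by letter gives 2 tracks.
Track A is 24, 33, 42, 51, which is linear: a_n = 15 + 9·n.
Track B is 12, 12, 12, 12, which is always 12.
Term 9 comes from track A (its 5th entry): 60.
Term 10 comes from track A (its 6th entry): 69.
Position 11 → track B, term 5 = 12.
Position 12 → track B, term 6 = 12.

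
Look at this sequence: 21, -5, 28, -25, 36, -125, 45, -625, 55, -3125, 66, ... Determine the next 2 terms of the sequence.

The terms cycle through 2 interleaved subsequences.
Track A = 21, 28, 36, 45, 55, 66: triangular numbers n(n+1)/2 for n = 6, 7, ….
Track B = -5, -25, -125, -625, -3125: geometric, ×5 each step.
Position 12 falls in track B as its term 6, giving -15625.
Term 13 comes from track A (its 7th entry): 78.

-15625, 78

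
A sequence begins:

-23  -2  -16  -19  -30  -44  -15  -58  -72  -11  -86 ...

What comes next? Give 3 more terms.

-100, -7, -114

Reading positions in blocks of 3 reveals the pattern ABB — 2 tracks woven together.
Subsequence A: -23, -19, -15, -11. Linear: a_n = -27 + 4·n.
Subsequence B: -2, -16, -30, -44, -58, -72, -86. Subtracting 14 each time.
Position 12 → subsequence B, term 8 = -100.
Position 13 → subsequence A, term 5 = -7.
Position 14 falls in subsequence B as its term 9, giving -114.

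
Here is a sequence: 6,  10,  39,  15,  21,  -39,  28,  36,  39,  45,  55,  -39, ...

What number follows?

66

The slot pattern repeats as AAB (period 3), so there are 2 interleaved tracks.
Track A: 6, 10, 15, 21, 28, 36, 45, 55. Triangular numbers n(n+1)/2 for n = 3, 4, ….
Track B: 39, -39, 39, -39. Alternating ±39.
Position 13 → track A, term 9 = 66.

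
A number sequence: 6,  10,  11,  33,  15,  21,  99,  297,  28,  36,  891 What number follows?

The slot pattern repeats as AABB (period 4), so there are 2 interleaved tracks.
Track A = 6, 10, 15, 21, 28, 36: triangular numbers n(n+1)/2 for n = 3, 4, ….
Track B = 11, 33, 99, 297, 891: geometric, ×3 each step.
Position 12 falls in track B as its term 6, giving 2673.

2673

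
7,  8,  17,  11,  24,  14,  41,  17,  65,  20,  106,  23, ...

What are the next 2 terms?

Split by position mod 2 into 2 tracks.
Track A: 7, 17, 24, 41, 65, 106 — Fibonacci-style (each term is the sum of the two before it).
Track B: 8, 11, 14, 17, 20, 23 — linear: a_n = 5 + 3·n.
Position 13 falls in track A as its term 7, giving 171.
Term 14 comes from track B (its 7th entry): 26.

171, 26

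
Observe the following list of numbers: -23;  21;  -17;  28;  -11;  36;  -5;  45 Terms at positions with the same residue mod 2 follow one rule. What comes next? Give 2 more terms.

1, 55

Positions 1, 3, 5, … form one subsequence and positions 2, 4, 6, … form another.
Subsequence A: -23, -17, -11, -5 — linear: a_n = -29 + 6·n.
Subsequence B: 21, 28, 36, 45 — triangular numbers n(n+1)/2 for n = 6, 7, ….
Position 9 → subsequence A, term 5 = 1.
Position 10 falls in subsequence B as its term 5, giving 55.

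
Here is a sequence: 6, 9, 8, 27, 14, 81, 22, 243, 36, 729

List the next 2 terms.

58, 2187

Positions 1, 3, 5, … form one subsequence and positions 2, 4, 6, … form another.
Subsequence A: 6, 8, 14, 22, 36 — Fibonacci-style (each term is the sum of the two before it).
Subsequence B: 9, 27, 81, 243, 729 — powers 3^2, 3^3, 3^4, ….
Position 11 → subsequence A, term 6 = 58.
Position 12 → subsequence B, term 6 = 2187.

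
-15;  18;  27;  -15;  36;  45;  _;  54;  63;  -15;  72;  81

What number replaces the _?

The slot pattern repeats as ABB (period 3), so there are 2 interleaved tracks.
Track A: -15, -15, ?, -15. The constant sequence -15.
Track B: 18, 27, 36, 45, 54, 63, 72, 81. Linear: a_n = 9 + 9·n.
The gap is track A's term 3; the rule gives -15.

-15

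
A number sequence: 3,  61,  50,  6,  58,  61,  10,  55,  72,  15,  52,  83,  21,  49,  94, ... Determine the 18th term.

105

Split by position mod 3 into 3 tracks.
Stream A: 3, 6, 10, 15, 21 — triangular numbers starting at T_2.
Stream B: 61, 58, 55, 52, 49 — linear: a_n = 64 − 3·n.
Stream C: 50, 61, 72, 83, 94 — linear: a_n = 39 + 11·n.
Position 18 falls in stream C as its term 6, giving 105.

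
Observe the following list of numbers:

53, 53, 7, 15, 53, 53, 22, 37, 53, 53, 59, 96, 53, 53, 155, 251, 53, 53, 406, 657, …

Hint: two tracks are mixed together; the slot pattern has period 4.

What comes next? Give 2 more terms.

53, 53

Positions follow the repeating pattern AABB; grouping by letter gives 2 tracks.
Subsequence A: 53, 53, 53, 53, 53, 53, 53, 53, 53, 53 (the constant sequence 53).
Subsequence B: 7, 15, 22, 37, 59, 96, 155, 251, 406, 657 (each term equals the sum of the previous two).
Term 21 comes from subsequence A (its 11th entry): 53.
Position 22 → subsequence A, term 12 = 53.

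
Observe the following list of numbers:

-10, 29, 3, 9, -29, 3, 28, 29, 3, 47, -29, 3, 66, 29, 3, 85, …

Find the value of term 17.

-29

The terms cycle through 3 interleaved subsequences.
Track A = -10, 9, 28, 47, 66, 85: linear: a_n = -29 + 19·n.
Track B = 29, -29, 29, -29, 29: oscillating between 29 and -29.
Track C = 3, 3, 3, 3, 3: the constant sequence 3.
Position 17 falls in track B as its term 6, giving -29.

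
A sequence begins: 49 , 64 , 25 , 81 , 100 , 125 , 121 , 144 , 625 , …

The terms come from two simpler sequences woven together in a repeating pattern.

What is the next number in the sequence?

Positions follow the repeating pattern AAB; grouping by letter gives 2 tracks.
Track A: 49, 64, 81, 100, 121, 144. Perfect squares starting at 7².
Track B: 25, 125, 625. Successive powers of 5.
Position 10 falls in track A as its term 7, giving 169.

169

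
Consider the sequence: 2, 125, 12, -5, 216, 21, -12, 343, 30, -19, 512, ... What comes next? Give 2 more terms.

Read the sequence 3 terms at a time; column i is its own pattern.
Track A: 2, -5, -12, -19. Linear: a_n = 9 − 7·n.
Track B: 125, 216, 343, 512. The cubes 5³, 6³, 7³, ….
Track C: 12, 21, 30. Linear: a_n = 3 + 9·n.
The 12th slot belongs to track C; its 4th term is 39.
Term 13 comes from track A (its 5th entry): -26.

39, -26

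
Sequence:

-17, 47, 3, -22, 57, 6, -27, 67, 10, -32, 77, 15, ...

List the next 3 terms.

Read the sequence 3 terms at a time; column i is its own pattern.
Stream A: -17, -22, -27, -32 — arithmetic, step −5.
Stream B: 47, 57, 67, 77 — arithmetic with common difference +10.
Stream C: 3, 6, 10, 15 — triangular numbers starting at T_2.
Position 13 → stream A, term 5 = -37.
Position 14 falls in stream B as its term 5, giving 87.
Position 15 falls in stream C as its term 5, giving 21.

-37, 87, 21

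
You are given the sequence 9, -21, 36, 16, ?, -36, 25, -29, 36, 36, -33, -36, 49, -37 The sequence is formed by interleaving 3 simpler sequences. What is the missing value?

Split by position mod 3 into 3 tracks.
Track A = 9, 16, 25, 36, 49: the squares 3², 4², 5², ….
Track B = -21, ?, -29, -33, -37: arithmetic, step −4.
Track C = 36, -36, 36, -36: oscillating between 36 and -36.
Track B's pattern makes the blank -25.

-25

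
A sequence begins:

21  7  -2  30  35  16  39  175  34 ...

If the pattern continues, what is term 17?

21875

Taking every 3rd term gives 3 separate tracks.
Track A: 21, 30, 39 — arithmetic with common difference +9.
Track B: 7, 35, 175 — geometric, ×5 each step.
Track C: -2, 16, 34 — adding 18 each time.
Term 17 comes from track B (its 6th entry): 21875.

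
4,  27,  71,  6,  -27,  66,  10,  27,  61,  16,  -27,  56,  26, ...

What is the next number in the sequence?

Split by position mod 3: positions 1, 4, 7, … form one track, and each other residue class forms its own.
Track A: 4, 6, 10, 16, 26 — each term equals the sum of the previous two.
Track B: 27, -27, 27, -27 — the oscillation 27·(−1)^(n+1).
Track C: 71, 66, 61, 56 — subtracting 5 each time.
Term 14 comes from track B (its 5th entry): 27.

27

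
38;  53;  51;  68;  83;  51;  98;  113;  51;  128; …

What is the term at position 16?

188

Reading positions in blocks of 3 reveals the pattern AAB — 2 tracks woven together.
Stream A = 38, 53, 68, 83, 98, 113, 128: linear: a_n = 23 + 15·n.
Stream B = 51, 51, 51: the constant sequence 51.
Position 16 → stream A, term 11 = 188.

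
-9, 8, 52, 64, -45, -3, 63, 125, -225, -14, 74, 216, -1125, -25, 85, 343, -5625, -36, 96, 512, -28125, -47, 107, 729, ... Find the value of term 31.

The terms cycle through 4 interleaved subsequences.
Track A: -9, -45, -225, -1125, -5625, -28125 (a geometric progression (common ratio 5)).
Track B: 8, -3, -14, -25, -36, -47 (arithmetic, step −11).
Track C: 52, 63, 74, 85, 96, 107 (arithmetic with common difference +11).
Track D: 64, 125, 216, 343, 512, 729 (the cubes 4³, 5³, 6³, …).
Term 31 comes from track C (its 8th entry): 129.

129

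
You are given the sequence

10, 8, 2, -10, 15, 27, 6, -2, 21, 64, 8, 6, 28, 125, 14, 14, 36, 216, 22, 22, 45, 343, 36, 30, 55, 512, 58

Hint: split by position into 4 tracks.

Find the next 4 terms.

Taking every 4th term gives 4 separate tracks.
Track A = 10, 15, 21, 28, 36, 45, 55: the triangular numbers T_4, T_5, ….
Track B = 8, 27, 64, 125, 216, 343, 512: consecutive cubes n³ from n = 2.
Track C = 2, 6, 8, 14, 22, 36, 58: each term equals the sum of the previous two.
Track D = -10, -2, 6, 14, 22, 30: arithmetic with common difference +8.
Term 28 comes from track D (its 7th entry): 38.
The 29th slot belongs to track A; its 8th term is 66.
Position 30 falls in track B as its term 8, giving 729.
Position 31 falls in track C as its term 8, giving 94.

38, 66, 729, 94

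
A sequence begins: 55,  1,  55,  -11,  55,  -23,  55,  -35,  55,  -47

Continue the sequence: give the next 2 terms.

Odd-indexed and even-indexed terms follow separate rules.
Stream A: 55, 55, 55, 55, 55 — the constant sequence 55.
Stream B: 1, -11, -23, -35, -47 — arithmetic, step −12.
Term 11 comes from stream A (its 6th entry): 55.
Position 12 → stream B, term 6 = -59.

55, -59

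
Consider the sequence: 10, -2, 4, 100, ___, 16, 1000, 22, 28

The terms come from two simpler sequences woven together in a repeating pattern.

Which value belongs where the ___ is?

10

The slot pattern repeats as ABB (period 3), so there are 2 interleaved tracks.
Track A: 10, 100, 1000. Successive powers of 10.
Track B: -2, 4, ?, 16, 22, 28. Arithmetic, step +6.
Filling track B at index 3 by its rule yields 10.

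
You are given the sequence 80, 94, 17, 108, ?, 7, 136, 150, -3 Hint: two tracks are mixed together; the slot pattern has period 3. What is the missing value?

Positions follow the repeating pattern AAB; grouping by letter gives 2 tracks.
Subsequence A: 80, 94, 108, ?, 136, 150 (linear: a_n = 66 + 14·n).
Subsequence B: 17, 7, -3 (subtracting 10 each time).
So the missing entry in subsequence A is 122.

122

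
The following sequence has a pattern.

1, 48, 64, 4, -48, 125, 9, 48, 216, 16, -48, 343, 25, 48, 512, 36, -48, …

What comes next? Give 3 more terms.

Split by position mod 3 into 3 tracks.
Track A: 1, 4, 9, 16, 25, 36 (consecutive squares n² from n = 1).
Track B: 48, -48, 48, -48, 48, -48 (alternating ±48).
Track C: 64, 125, 216, 343, 512 (consecutive cubes n³ from n = 4).
Position 18 falls in track C as its term 6, giving 729.
Position 19 → track A, term 7 = 49.
The 20th slot belongs to track B; its 7th term is 48.

729, 49, 48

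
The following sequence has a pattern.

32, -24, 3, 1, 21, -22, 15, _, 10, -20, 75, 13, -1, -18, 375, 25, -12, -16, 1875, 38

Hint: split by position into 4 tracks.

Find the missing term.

The terms cycle through 4 interleaved subsequences.
Track A is 32, 21, 10, -1, -12, which is linear: a_n = 43 − 11·n.
Track B is -24, -22, -20, -18, -16, which is linear: a_n = -26 + 2·n.
Track C is 3, 15, 75, 375, 1875, which is multiplying by 5 each time.
Track D is 1, ?, 13, 25, 38, which is each term equals the sum of the previous two.
Filling track D at index 2 by its rule yields 12.

12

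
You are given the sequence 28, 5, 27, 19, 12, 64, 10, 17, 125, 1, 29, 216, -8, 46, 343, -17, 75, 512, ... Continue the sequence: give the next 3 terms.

Split by position mod 3: positions 1, 4, 7, … form one track, and each other residue class forms its own.
Subsequence A = 28, 19, 10, 1, -8, -17: arithmetic with common difference −9.
Subsequence B = 5, 12, 17, 29, 46, 75: each term equals the sum of the previous two.
Subsequence C = 27, 64, 125, 216, 343, 512: perfect cubes starting at 3³.
Position 19 falls in subsequence A as its term 7, giving -26.
Position 20 → subsequence B, term 7 = 121.
Term 21 comes from subsequence C (its 7th entry): 729.

-26, 121, 729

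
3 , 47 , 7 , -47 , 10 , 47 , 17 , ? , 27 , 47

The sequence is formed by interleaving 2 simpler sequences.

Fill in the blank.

Odd-indexed and even-indexed terms follow separate rules.
Track A = 3, 7, 10, 17, 27: Fibonacci-style (each term is the sum of the two before it).
Track B = 47, -47, 47, ?, 47: oscillating between 47 and -47.
Track B's pattern makes the blank -47.

-47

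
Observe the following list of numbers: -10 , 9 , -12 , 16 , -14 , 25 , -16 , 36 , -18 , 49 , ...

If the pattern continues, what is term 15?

The terms cycle through 2 interleaved subsequences.
Track A = -10, -12, -14, -16, -18: arithmetic with common difference −2.
Track B = 9, 16, 25, 36, 49: consecutive squares n² from n = 3.
Position 15 falls in track A as its term 8, giving -24.

-24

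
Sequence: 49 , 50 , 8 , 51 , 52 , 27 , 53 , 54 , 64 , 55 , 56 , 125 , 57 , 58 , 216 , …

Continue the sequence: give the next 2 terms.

Positions follow the repeating pattern AAB; grouping by letter gives 2 tracks.
Stream A = 49, 50, 51, 52, 53, 54, 55, 56, 57, 58: arithmetic, step +1.
Stream B = 8, 27, 64, 125, 216: consecutive cubes n³ from n = 2.
Position 16 falls in stream A as its term 11, giving 59.
The 17th slot belongs to stream A; its 12th term is 60.

59, 60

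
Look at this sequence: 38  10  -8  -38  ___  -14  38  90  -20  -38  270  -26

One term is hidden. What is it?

The terms cycle through 3 interleaved subsequences.
Subsequence A: 38, -38, 38, -38. The oscillation 38·(−1)^(n+1).
Subsequence B: 10, ?, 90, 270. A geometric progression (common ratio 3).
Subsequence C: -8, -14, -20, -26. Arithmetic with common difference −6.
Subsequence B's pattern makes the blank 30.

30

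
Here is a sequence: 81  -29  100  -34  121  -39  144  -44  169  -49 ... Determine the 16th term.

Taking every 2nd term gives 2 separate tracks.
Track A = 81, 100, 121, 144, 169: consecutive squares n² from n = 9.
Track B = -29, -34, -39, -44, -49: arithmetic, step −5.
Term 16 comes from track B (its 8th entry): -64.

-64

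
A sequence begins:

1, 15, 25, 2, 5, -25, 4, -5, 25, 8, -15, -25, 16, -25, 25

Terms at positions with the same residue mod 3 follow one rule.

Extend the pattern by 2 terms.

Taking every 3rd term gives 3 separate tracks.
Track A is 1, 2, 4, 8, 16, which is powers of 2.
Track B is 15, 5, -5, -15, -25, which is arithmetic, step −10.
Track C is 25, -25, 25, -25, 25, which is alternating ±25.
Term 16 comes from track A (its 6th entry): 32.
The 17th slot belongs to track B; its 6th term is -35.

32, -35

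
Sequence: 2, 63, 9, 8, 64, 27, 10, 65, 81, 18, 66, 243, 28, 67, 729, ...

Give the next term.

46

Taking every 3rd term gives 3 separate tracks.
Subsequence A: 2, 8, 10, 18, 28. Fibonacci-style (each term is the sum of the two before it).
Subsequence B: 63, 64, 65, 66, 67. Arithmetic with common difference +1.
Subsequence C: 9, 27, 81, 243, 729. Powers of 3.
Position 16 → subsequence A, term 6 = 46.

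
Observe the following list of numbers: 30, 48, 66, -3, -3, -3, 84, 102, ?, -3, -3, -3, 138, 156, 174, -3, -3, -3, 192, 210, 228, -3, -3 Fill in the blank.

120

Positions follow the repeating pattern AAABBB; grouping by letter gives 2 tracks.
Stream A: 30, 48, 66, 84, 102, ?, 138, 156, 174, 192, 210, 228. Adding 18 each time.
Stream B: -3, -3, -3, -3, -3, -3, -3, -3, -3, -3, -3. Constant -3.
Filling stream A at index 6 by its rule yields 120.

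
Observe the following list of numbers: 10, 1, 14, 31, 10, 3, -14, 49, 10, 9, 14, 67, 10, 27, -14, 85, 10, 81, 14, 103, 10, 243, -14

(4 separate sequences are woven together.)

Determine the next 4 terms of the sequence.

Split by position mod 4: positions 1, 5, 9, … form one track, and each other residue class forms its own.
Track A = 10, 10, 10, 10, 10, 10: the constant sequence 10.
Track B = 1, 3, 9, 27, 81, 243: powers 3^0, 3^1, 3^2, ….
Track C = 14, -14, 14, -14, 14, -14: alternating ±14.
Track D = 31, 49, 67, 85, 103: linear: a_n = 13 + 18·n.
Term 24 comes from track D (its 6th entry): 121.
The 25th slot belongs to track A; its 7th term is 10.
The 26th slot belongs to track B; its 7th term is 729.
Position 27 falls in track C as its term 7, giving 14.

121, 10, 729, 14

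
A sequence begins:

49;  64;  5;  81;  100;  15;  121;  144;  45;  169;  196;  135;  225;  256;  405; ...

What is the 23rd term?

The slot pattern repeats as AAB (period 3), so there are 2 interleaved tracks.
Stream A = 49, 64, 81, 100, 121, 144, 169, 196, 225, 256: consecutive squares n² from n = 7.
Stream B = 5, 15, 45, 135, 405: a geometric progression (common ratio 3).
The 23rd slot belongs to stream A; its 16th term is 484.

484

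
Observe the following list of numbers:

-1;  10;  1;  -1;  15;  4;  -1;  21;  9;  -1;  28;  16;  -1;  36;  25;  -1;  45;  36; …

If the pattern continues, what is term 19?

-1

Split by position mod 3 into 3 tracks.
Subsequence A is -1, -1, -1, -1, -1, -1, which is the constant sequence -1.
Subsequence B is 10, 15, 21, 28, 36, 45, which is triangular numbers n(n+1)/2 for n = 4, 5, ….
Subsequence C is 1, 4, 9, 16, 25, 36, which is consecutive squares n² from n = 1.
The 19th slot belongs to subsequence A; its 7th term is -1.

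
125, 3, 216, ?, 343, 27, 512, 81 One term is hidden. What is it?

9

The terms cycle through 2 interleaved subsequences.
Subsequence A is 125, 216, 343, 512, which is consecutive cubes n³ from n = 5.
Subsequence B is 3, ?, 27, 81, which is successive powers of 3.
Filling subsequence B at index 2 by its rule yields 9.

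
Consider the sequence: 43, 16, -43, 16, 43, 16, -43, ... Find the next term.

16

The terms cycle through 2 interleaved subsequences.
Track A is 43, -43, 43, -43, which is the oscillation 43·(−1)^(n+1).
Track B is 16, 16, 16, which is constant 16.
Term 8 comes from track B (its 4th entry): 16.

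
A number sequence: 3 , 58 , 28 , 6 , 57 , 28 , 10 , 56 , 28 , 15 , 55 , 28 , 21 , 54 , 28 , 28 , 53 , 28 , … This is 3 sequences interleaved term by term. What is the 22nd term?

The terms cycle through 3 interleaved subsequences.
Track A: 3, 6, 10, 15, 21, 28 (triangular numbers starting at T_2).
Track B: 58, 57, 56, 55, 54, 53 (arithmetic, step −1).
Track C: 28, 28, 28, 28, 28, 28 (always 28).
Position 22 → track A, term 8 = 45.

45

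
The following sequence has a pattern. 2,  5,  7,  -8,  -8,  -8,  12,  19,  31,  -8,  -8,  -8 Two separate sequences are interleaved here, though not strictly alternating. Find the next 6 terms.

50, 81, 131, -8, -8, -8

The slot pattern repeats as AAABBB (period 6), so there are 2 interleaved tracks.
Stream A: 2, 5, 7, 12, 19, 31. A Fibonacci-like recurrence a_n = a_{n-1} + a_{n-2}.
Stream B: -8, -8, -8, -8, -8, -8. The constant sequence -8.
Term 13 comes from stream A (its 7th entry): 50.
The 14th slot belongs to stream A; its 8th term is 81.
Position 15 falls in stream A as its term 9, giving 131.
The 16th slot belongs to stream B; its 7th term is -8.
The 17th slot belongs to stream B; its 8th term is -8.
The 18th slot belongs to stream B; its 9th term is -8.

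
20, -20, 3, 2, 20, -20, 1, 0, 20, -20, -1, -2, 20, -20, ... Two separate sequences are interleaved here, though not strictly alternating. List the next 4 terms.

-3, -4, 20, -20

Reading positions in blocks of 4 reveals the pattern AABB — 2 tracks woven together.
Subsequence A: 20, -20, 20, -20, 20, -20, 20, -20 — alternating ±20.
Subsequence B: 3, 2, 1, 0, -1, -2 — linear: a_n = 4 − n.
The 15th slot belongs to subsequence B; its 7th term is -3.
Term 16 comes from subsequence B (its 8th entry): -4.
Position 17 → subsequence A, term 9 = 20.
Term 18 comes from subsequence A (its 10th entry): -20.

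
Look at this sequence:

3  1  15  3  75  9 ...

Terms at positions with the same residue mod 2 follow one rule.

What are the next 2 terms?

375, 27

The terms cycle through 2 interleaved subsequences.
Stream A: 3, 15, 75. A geometric progression (common ratio 5).
Stream B: 1, 3, 9. Successive powers of 3.
Position 7 falls in stream A as its term 4, giving 375.
The 8th slot belongs to stream B; its 4th term is 27.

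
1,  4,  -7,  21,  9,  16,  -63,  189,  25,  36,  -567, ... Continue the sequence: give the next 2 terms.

1701, 49

The slot pattern repeats as AABB (period 4), so there are 2 interleaved tracks.
Stream A: 1, 4, 9, 16, 25, 36 — the squares 1², 2², 3², ….
Stream B: -7, 21, -63, 189, -567 — a geometric progression (common ratio -3).
Term 12 comes from stream B (its 6th entry): 1701.
The 13th slot belongs to stream A; its 7th term is 49.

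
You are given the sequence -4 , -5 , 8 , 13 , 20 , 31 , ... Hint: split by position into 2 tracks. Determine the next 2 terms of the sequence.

32, 49

Positions 1, 3, 5, … form one subsequence and positions 2, 4, 6, … form another.
Stream A: -4, 8, 20. Arithmetic with common difference +12.
Stream B: -5, 13, 31. Linear: a_n = -23 + 18·n.
Position 7 → stream A, term 4 = 32.
Position 8 falls in stream B as its term 4, giving 49.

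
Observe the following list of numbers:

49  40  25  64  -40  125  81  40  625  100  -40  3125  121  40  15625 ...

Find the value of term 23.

-40

The terms cycle through 3 interleaved subsequences.
Subsequence A: 49, 64, 81, 100, 121 — consecutive squares n² from n = 7.
Subsequence B: 40, -40, 40, -40, 40 — oscillating between 40 and -40.
Subsequence C: 25, 125, 625, 3125, 15625 — powers of 5.
Position 23 falls in subsequence B as its term 8, giving -40.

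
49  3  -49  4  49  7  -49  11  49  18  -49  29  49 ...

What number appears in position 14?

47

Positions 1, 3, 5, … form one subsequence and positions 2, 4, 6, … form another.
Track A: 49, -49, 49, -49, 49, -49, 49 (oscillating between 49 and -49).
Track B: 3, 4, 7, 11, 18, 29 (a Fibonacci-like recurrence a_n = a_{n-1} + a_{n-2}).
The 14th slot belongs to track B; its 7th term is 47.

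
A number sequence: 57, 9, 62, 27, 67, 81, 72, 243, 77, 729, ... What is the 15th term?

92

Taking every 2nd term gives 2 separate tracks.
Subsequence A is 57, 62, 67, 72, 77, which is adding 5 each time.
Subsequence B is 9, 27, 81, 243, 729, which is successive powers of 3.
Term 15 comes from subsequence A (its 8th entry): 92.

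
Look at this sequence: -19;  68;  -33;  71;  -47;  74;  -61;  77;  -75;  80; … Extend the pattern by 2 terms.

-89, 83

Taking every 2nd term gives 2 separate tracks.
Track A: -19, -33, -47, -61, -75 — arithmetic with common difference −14.
Track B: 68, 71, 74, 77, 80 — linear: a_n = 65 + 3·n.
Position 11 falls in track A as its term 6, giving -89.
The 12th slot belongs to track B; its 6th term is 83.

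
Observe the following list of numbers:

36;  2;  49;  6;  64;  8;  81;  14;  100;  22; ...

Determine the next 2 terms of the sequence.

121, 36

Odd-indexed and even-indexed terms follow separate rules.
Track A: 36, 49, 64, 81, 100 — the squares 6², 7², 8², ….
Track B: 2, 6, 8, 14, 22 — Fibonacci-style (each term is the sum of the two before it).
Term 11 comes from track A (its 6th entry): 121.
Position 12 falls in track B as its term 6, giving 36.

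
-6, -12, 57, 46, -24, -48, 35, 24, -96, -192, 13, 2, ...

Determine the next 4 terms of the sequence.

Reading positions in blocks of 4 reveals the pattern AABB — 2 tracks woven together.
Subsequence A: -6, -12, -24, -48, -96, -192 (geometric, ×2 each step).
Subsequence B: 57, 46, 35, 24, 13, 2 (subtracting 11 each time).
The 13th slot belongs to subsequence A; its 7th term is -384.
The 14th slot belongs to subsequence A; its 8th term is -768.
Position 15 falls in subsequence B as its term 7, giving -9.
Position 16 falls in subsequence B as its term 8, giving -20.

-384, -768, -9, -20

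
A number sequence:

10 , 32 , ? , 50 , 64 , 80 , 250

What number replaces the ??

The slot pattern repeats as ABB (period 3), so there are 2 interleaved tracks.
Subsequence A = 10, 50, 250: multiplying by 5 each time.
Subsequence B = 32, ?, 64, 80: adding 16 each time.
Filling subsequence B at index 2 by its rule yields 48.

48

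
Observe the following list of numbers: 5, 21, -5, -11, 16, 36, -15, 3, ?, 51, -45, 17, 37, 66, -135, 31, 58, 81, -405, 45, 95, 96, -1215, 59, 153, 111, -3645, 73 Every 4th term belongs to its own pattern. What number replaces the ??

21

Split by position mod 4: positions 1, 5, 9, … form one track, and each other residue class forms its own.
Stream A: 5, 16, ?, 37, 58, 95, 153 (each term equals the sum of the previous two).
Stream B: 21, 36, 51, 66, 81, 96, 111 (adding 15 each time).
Stream C: -5, -15, -45, -135, -405, -1215, -3645 (multiplying by 3 each time).
Stream D: -11, 3, 17, 31, 45, 59, 73 (linear: a_n = -25 + 14·n).
Filling stream A at index 3 by its rule yields 21.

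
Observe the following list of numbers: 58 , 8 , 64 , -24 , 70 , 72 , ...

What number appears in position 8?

-216

Split by position mod 2 into 2 tracks.
Stream A: 58, 64, 70 — adding 6 each time.
Stream B: 8, -24, 72 — a geometric progression (common ratio -3).
Position 8 falls in stream B as its term 4, giving -216.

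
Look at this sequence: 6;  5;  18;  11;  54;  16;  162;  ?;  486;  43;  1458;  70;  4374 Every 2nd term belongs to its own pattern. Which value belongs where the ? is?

Taking every 2nd term gives 2 separate tracks.
Track A: 6, 18, 54, 162, 486, 1458, 4374 (geometric, ×3 each step).
Track B: 5, 11, 16, ?, 43, 70 (Fibonacci-style (each term is the sum of the two before it)).
The gap is track B's term 4; the rule gives 27.

27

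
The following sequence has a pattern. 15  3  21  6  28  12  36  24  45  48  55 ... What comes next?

Split by position mod 2 into 2 tracks.
Subsequence A = 15, 21, 28, 36, 45, 55: triangular numbers starting at T_5.
Subsequence B = 3, 6, 12, 24, 48: multiplying by 2 each time.
Position 12 → subsequence B, term 6 = 96.

96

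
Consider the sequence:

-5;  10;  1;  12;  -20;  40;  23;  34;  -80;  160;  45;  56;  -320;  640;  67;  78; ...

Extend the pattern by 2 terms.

The slot pattern repeats as AABB (period 4), so there are 2 interleaved tracks.
Track A: -5, 10, -20, 40, -80, 160, -320, 640 — a geometric progression (common ratio -2).
Track B: 1, 12, 23, 34, 45, 56, 67, 78 — linear: a_n = -10 + 11·n.
Position 17 falls in track A as its term 9, giving -1280.
The 18th slot belongs to track A; its 10th term is 2560.

-1280, 2560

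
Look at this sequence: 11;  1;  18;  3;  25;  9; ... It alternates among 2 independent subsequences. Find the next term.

32

Taking every 2nd term gives 2 separate tracks.
Stream A: 11, 18, 25 (arithmetic with common difference +7).
Stream B: 1, 3, 9 (powers 3^0, 3^1, 3^2, …).
Position 7 falls in stream A as its term 4, giving 32.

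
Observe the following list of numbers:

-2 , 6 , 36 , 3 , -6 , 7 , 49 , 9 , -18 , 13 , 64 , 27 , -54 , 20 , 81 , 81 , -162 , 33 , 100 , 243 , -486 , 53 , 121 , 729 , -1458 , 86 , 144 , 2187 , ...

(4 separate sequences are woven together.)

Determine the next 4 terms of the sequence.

-4374, 139, 169, 6561

The terms cycle through 4 interleaved subsequences.
Track A = -2, -6, -18, -54, -162, -486, -1458: geometric, ×3 each step.
Track B = 6, 7, 13, 20, 33, 53, 86: each term equals the sum of the previous two.
Track C = 36, 49, 64, 81, 100, 121, 144: the squares 6², 7², 8², ….
Track D = 3, 9, 27, 81, 243, 729, 2187: powers of 3.
Position 29 → track A, term 8 = -4374.
Position 30 → track B, term 8 = 139.
Position 31 → track C, term 8 = 169.
Term 32 comes from track D (its 8th entry): 6561.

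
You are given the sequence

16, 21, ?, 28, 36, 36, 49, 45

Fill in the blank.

25

Taking every 2nd term gives 2 separate tracks.
Subsequence A = 16, ?, 36, 49: the squares 4², 5², 6², ….
Subsequence B = 21, 28, 36, 45: the triangular numbers T_6, T_7, ….
Subsequence A's pattern makes the blank 25.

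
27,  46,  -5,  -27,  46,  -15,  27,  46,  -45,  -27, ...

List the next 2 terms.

Read the sequence 3 terms at a time; column i is its own pattern.
Track A: 27, -27, 27, -27 — alternating ±27.
Track B: 46, 46, 46 — constant 46.
Track C: -5, -15, -45 — multiplying by 3 each time.
Term 11 comes from track B (its 4th entry): 46.
Term 12 comes from track C (its 4th entry): -135.

46, -135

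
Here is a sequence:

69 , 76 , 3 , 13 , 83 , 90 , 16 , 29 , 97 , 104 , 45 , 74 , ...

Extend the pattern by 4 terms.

111, 118, 119, 193

Reading positions in blocks of 4 reveals the pattern AABB — 2 tracks woven together.
Stream A: 69, 76, 83, 90, 97, 104. Arithmetic with common difference +7.
Stream B: 3, 13, 16, 29, 45, 74. A Fibonacci-like recurrence a_n = a_{n-1} + a_{n-2}.
Position 13 falls in stream A as its term 7, giving 111.
Position 14 falls in stream A as its term 8, giving 118.
Position 15 → stream B, term 7 = 119.
Position 16 → stream B, term 8 = 193.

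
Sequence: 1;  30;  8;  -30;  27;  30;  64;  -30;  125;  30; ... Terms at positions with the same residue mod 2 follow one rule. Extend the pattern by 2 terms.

Odd-indexed and even-indexed terms follow separate rules.
Track A: 1, 8, 27, 64, 125. Perfect cubes starting at 1³.
Track B: 30, -30, 30, -30, 30. Alternating ±30.
The 11th slot belongs to track A; its 6th term is 216.
The 12th slot belongs to track B; its 6th term is -30.

216, -30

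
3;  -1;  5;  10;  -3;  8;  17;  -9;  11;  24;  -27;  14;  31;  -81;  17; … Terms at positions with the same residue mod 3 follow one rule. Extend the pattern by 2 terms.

38, -243

Taking every 3rd term gives 3 separate tracks.
Track A: 3, 10, 17, 24, 31 — linear: a_n = -4 + 7·n.
Track B: -1, -3, -9, -27, -81 — geometric, ×3 each step.
Track C: 5, 8, 11, 14, 17 — arithmetic with common difference +3.
Term 16 comes from track A (its 6th entry): 38.
Position 17 falls in track B as its term 6, giving -243.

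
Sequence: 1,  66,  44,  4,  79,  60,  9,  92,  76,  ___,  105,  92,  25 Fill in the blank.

Split by position mod 3 into 3 tracks.
Stream A = 1, 4, 9, ?, 25: consecutive squares n² from n = 1.
Stream B = 66, 79, 92, 105: arithmetic, step +13.
Stream C = 44, 60, 76, 92: linear: a_n = 28 + 16·n.
The gap is stream A's term 4; the rule gives 16.

16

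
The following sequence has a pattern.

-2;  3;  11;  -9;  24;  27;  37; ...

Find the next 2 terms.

-81, 50

Taking every 2nd term gives 2 separate tracks.
Stream A = -2, 11, 24, 37: adding 13 each time.
Stream B = 3, -9, 27: geometric, ×-3 each step.
Term 8 comes from stream B (its 4th entry): -81.
Term 9 comes from stream A (its 5th entry): 50.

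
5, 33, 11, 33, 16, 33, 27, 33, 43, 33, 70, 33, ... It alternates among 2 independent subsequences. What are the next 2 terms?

The terms cycle through 2 interleaved subsequences.
Subsequence A = 5, 11, 16, 27, 43, 70: Fibonacci-style (each term is the sum of the two before it).
Subsequence B = 33, 33, 33, 33, 33, 33: constant 33.
The 13th slot belongs to subsequence A; its 7th term is 113.
Term 14 comes from subsequence B (its 7th entry): 33.

113, 33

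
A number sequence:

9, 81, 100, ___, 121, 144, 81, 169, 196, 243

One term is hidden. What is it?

27

Reading positions in blocks of 3 reveals the pattern ABB — 2 tracks woven together.
Stream A = 9, ?, 81, 243: powers 3^2, 3^3, 3^4, ….
Stream B = 81, 100, 121, 144, 169, 196: consecutive squares n² from n = 9.
So the missing entry in stream A is 27.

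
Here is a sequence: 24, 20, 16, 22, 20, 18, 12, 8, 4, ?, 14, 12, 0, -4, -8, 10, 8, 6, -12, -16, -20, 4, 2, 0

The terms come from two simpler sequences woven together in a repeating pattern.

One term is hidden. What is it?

Reading positions in blocks of 6 reveals the pattern AAABBB — 2 tracks woven together.
Subsequence A: 24, 20, 16, 12, 8, 4, 0, -4, -8, -12, -16, -20. Arithmetic with common difference −4.
Subsequence B: 22, 20, 18, ?, 14, 12, 10, 8, 6, 4, 2, 0. Arithmetic with common difference −2.
Filling subsequence B at index 4 by its rule yields 16.

16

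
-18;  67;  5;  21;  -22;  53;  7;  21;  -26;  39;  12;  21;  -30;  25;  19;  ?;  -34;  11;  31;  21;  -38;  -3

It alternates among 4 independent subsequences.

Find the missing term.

Split by position mod 4: positions 1, 5, 9, … form one track, and each other residue class forms its own.
Track A: -18, -22, -26, -30, -34, -38 — arithmetic, step −4.
Track B: 67, 53, 39, 25, 11, -3 — arithmetic with common difference −14.
Track C: 5, 7, 12, 19, 31 — Fibonacci-style (each term is the sum of the two before it).
Track D: 21, 21, 21, ?, 21 — always 21.
So the missing entry in track D is 21.

21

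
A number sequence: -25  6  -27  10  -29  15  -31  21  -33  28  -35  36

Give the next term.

Positions 1, 3, 5, … form one subsequence and positions 2, 4, 6, … form another.
Stream A: -25, -27, -29, -31, -33, -35 (arithmetic with common difference −2).
Stream B: 6, 10, 15, 21, 28, 36 (triangular numbers n(n+1)/2 for n = 3, 4, …).
Position 13 → stream A, term 7 = -37.

-37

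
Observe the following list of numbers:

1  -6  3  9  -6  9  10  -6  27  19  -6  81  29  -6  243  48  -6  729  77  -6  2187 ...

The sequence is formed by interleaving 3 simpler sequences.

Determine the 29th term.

Taking every 3rd term gives 3 separate tracks.
Subsequence A: 1, 9, 10, 19, 29, 48, 77 (a Fibonacci-like recurrence a_n = a_{n-1} + a_{n-2}).
Subsequence B: -6, -6, -6, -6, -6, -6, -6 (the constant sequence -6).
Subsequence C: 3, 9, 27, 81, 243, 729, 2187 (geometric with ratio 3).
Position 29 falls in subsequence B as its term 10, giving -6.

-6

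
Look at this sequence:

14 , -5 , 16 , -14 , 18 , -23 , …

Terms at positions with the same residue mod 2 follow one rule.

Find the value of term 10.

Odd-indexed and even-indexed terms follow separate rules.
Subsequence A: 14, 16, 18 — adding 2 each time.
Subsequence B: -5, -14, -23 — arithmetic with common difference −9.
Position 10 falls in subsequence B as its term 5, giving -41.

-41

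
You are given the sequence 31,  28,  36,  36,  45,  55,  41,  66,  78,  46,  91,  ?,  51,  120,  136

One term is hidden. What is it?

Positions follow the repeating pattern ABB; grouping by letter gives 2 tracks.
Subsequence A: 31, 36, 41, 46, 51. Arithmetic, step +5.
Subsequence B: 28, 36, 45, 55, 66, 78, 91, ?, 120, 136. Triangular numbers starting at T_7.
Filling subsequence B at index 8 by its rule yields 105.

105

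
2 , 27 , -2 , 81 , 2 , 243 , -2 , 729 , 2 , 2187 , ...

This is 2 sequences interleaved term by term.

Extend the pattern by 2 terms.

-2, 6561

Split by position mod 2 into 2 tracks.
Track A is 2, -2, 2, -2, 2, which is oscillating between 2 and -2.
Track B is 27, 81, 243, 729, 2187, which is successive powers of 3.
The 11th slot belongs to track A; its 6th term is -2.
Position 12 → track B, term 6 = 6561.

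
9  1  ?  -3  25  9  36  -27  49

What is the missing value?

Taking every 2nd term gives 2 separate tracks.
Stream A: 9, ?, 25, 36, 49. The squares 3², 4², 5², ….
Stream B: 1, -3, 9, -27. A geometric progression (common ratio -3).
Filling stream A at index 2 by its rule yields 16.

16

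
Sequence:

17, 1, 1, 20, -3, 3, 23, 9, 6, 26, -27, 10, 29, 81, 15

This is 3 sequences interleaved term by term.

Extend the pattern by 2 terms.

32, -243

Taking every 3rd term gives 3 separate tracks.
Track A = 17, 20, 23, 26, 29: arithmetic, step +3.
Track B = 1, -3, 9, -27, 81: geometric with ratio -3.
Track C = 1, 3, 6, 10, 15: triangular numbers n(n+1)/2 for n = 1, 2, ….
Position 16 falls in track A as its term 6, giving 32.
Position 17 → track B, term 6 = -243.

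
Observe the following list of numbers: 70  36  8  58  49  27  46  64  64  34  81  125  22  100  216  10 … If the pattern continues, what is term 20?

144

Taking every 3rd term gives 3 separate tracks.
Stream A: 70, 58, 46, 34, 22, 10. Linear: a_n = 82 − 12·n.
Stream B: 36, 49, 64, 81, 100. Perfect squares starting at 6².
Stream C: 8, 27, 64, 125, 216. Consecutive cubes n³ from n = 2.
Term 20 comes from stream B (its 7th entry): 144.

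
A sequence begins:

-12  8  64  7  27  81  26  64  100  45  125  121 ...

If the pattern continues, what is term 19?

Taking every 3rd term gives 3 separate tracks.
Track A is -12, 7, 26, 45, which is arithmetic, step +19.
Track B is 8, 27, 64, 125, which is perfect cubes starting at 2³.
Track C is 64, 81, 100, 121, which is consecutive squares n² from n = 8.
Position 19 → track A, term 7 = 102.

102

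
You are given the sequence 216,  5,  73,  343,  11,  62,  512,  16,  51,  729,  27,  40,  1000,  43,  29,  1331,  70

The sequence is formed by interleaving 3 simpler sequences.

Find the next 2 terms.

18, 1728

Read the sequence 3 terms at a time; column i is its own pattern.
Stream A: 216, 343, 512, 729, 1000, 1331. Consecutive cubes n³ from n = 6.
Stream B: 5, 11, 16, 27, 43, 70. A Fibonacci-like recurrence a_n = a_{n-1} + a_{n-2}.
Stream C: 73, 62, 51, 40, 29. Subtracting 11 each time.
Position 18 falls in stream C as its term 6, giving 18.
Position 19 → stream A, term 7 = 1728.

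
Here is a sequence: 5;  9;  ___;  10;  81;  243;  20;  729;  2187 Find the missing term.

27

The slot pattern repeats as ABB (period 3), so there are 2 interleaved tracks.
Stream A: 5, 10, 20 — geometric, ×2 each step.
Stream B: 9, ?, 81, 243, 729, 2187 — successive powers of 3.
So the missing entry in stream B is 27.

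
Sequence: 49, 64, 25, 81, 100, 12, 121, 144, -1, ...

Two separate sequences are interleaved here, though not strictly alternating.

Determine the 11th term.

196

The slot pattern repeats as AAB (period 3), so there are 2 interleaved tracks.
Stream A: 49, 64, 81, 100, 121, 144 (the squares 7², 8², 9², …).
Stream B: 25, 12, -1 (arithmetic with common difference −13).
The 11th slot belongs to stream A; its 8th term is 196.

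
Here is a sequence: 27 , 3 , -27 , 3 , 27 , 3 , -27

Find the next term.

3

Split by position mod 2 into 2 tracks.
Subsequence A = 27, -27, 27, -27: oscillating between 27 and -27.
Subsequence B = 3, 3, 3: the constant sequence 3.
Term 8 comes from subsequence B (its 4th entry): 3.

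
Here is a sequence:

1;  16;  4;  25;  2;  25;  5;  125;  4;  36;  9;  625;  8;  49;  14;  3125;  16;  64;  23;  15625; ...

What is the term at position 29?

128

Taking every 4th term gives 4 separate tracks.
Track A: 1, 2, 4, 8, 16 (multiplying by 2 each time).
Track B: 16, 25, 36, 49, 64 (perfect squares starting at 4²).
Track C: 4, 5, 9, 14, 23 (each term equals the sum of the previous two).
Track D: 25, 125, 625, 3125, 15625 (powers 5^2, 5^3, 5^4, …).
Position 29 falls in track A as its term 8, giving 128.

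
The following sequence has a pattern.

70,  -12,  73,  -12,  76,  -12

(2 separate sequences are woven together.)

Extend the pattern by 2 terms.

Taking every 2nd term gives 2 separate tracks.
Track A: 70, 73, 76 (arithmetic with common difference +3).
Track B: -12, -12, -12 (the constant sequence -12).
Position 7 falls in track A as its term 4, giving 79.
The 8th slot belongs to track B; its 4th term is -12.

79, -12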